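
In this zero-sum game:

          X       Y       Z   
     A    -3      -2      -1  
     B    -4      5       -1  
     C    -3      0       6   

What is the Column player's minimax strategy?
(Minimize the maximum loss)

Column should play X, value = -3

Work:
Column player minimizes Row's maximum payoff:
Column X: max payoff to Row = -3
Column Y: max payoff to Row = 5
Column Z: max payoff to Row = 6
Minimum is -3, achieved by column X.
Minimax strategy: X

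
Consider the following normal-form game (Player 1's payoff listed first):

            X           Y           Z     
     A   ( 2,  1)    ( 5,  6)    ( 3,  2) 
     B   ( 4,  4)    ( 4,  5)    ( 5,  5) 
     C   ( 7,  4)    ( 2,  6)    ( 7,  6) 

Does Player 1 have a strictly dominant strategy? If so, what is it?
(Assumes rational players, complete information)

No strictly dominant strategy exists for Player 1

Work:
A strategy strictly dominates another if it gives a strictly higher payoff against every opponent action. Compare each pair of P1's strategies column-by-column:
  A vs B: [2 vs 4, 5 vs 4, 3 vs 5] → A does not strictly dominate B (column X: 2 ≤ 4)
  A vs C: [2 vs 7, 5 vs 2, 3 vs 7] → A does not strictly dominate C (column X: 2 ≤ 7)
  B vs A: [4 vs 2, 4 vs 5, 5 vs 3] → B does not strictly dominate A (column Y: 4 ≤ 5)
  B vs C: [4 vs 7, 4 vs 2, 5 vs 7] → B does not strictly dominate C (column X: 4 ≤ 7)
  C vs A: [7 vs 2, 2 vs 5, 7 vs 3] → C does not strictly dominate A (column Y: 2 ≤ 5)
  C vs B: [7 vs 4, 2 vs 4, 7 vs 5] → C does not strictly dominate B (column Y: 2 ≤ 4)
No single strategy strictly dominates all others → no strictly dominant strategy.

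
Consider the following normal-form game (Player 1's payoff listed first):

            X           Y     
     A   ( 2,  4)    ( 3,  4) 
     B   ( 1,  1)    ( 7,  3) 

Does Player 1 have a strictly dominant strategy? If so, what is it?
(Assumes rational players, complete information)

No strictly dominant strategy exists for Player 1

Work:
A strategy strictly dominates another if it gives a strictly higher payoff against every opponent action. Compare each pair of P1's strategies column-by-column:
  A vs B: [2 vs 1, 3 vs 7] → A does not strictly dominate B (column Y: 3 ≤ 7)
  B vs A: [1 vs 2, 7 vs 3] → B does not strictly dominate A (column X: 1 ≤ 2)
No single strategy strictly dominates all others → no strictly dominant strategy.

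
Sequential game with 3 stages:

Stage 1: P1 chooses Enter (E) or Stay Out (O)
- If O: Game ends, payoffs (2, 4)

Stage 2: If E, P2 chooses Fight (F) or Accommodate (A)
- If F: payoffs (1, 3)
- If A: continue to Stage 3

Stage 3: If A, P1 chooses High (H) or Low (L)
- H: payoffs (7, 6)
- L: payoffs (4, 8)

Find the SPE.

SPE: (E, A, H); Outcome (7, 6)

Work:
Stage 3: P1 chooses H (7 vs 4)
Stage 2: P2: F->3, A->6 (anticipating H). Choose A
Stage 1: P1: O->2, E->7 (anticipating A, H). Choose E
SPE path: E -> A -> H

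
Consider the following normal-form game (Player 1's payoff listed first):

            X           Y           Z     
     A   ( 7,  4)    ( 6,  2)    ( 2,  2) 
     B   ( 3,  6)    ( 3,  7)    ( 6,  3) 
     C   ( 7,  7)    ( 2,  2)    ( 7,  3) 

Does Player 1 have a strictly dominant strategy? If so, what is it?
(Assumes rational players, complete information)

No strictly dominant strategy exists for Player 1

Work:
A strategy strictly dominates another if it gives a strictly higher payoff against every opponent action. Compare each pair of P1's strategies column-by-column:
  A vs B: [7 vs 3, 6 vs 3, 2 vs 6] → A does not strictly dominate B (column Z: 2 ≤ 6)
  A vs C: [7 vs 7, 6 vs 2, 2 vs 7] → A does not strictly dominate C (column X: 7 ≤ 7)
  B vs A: [3 vs 7, 3 vs 6, 6 vs 2] → B does not strictly dominate A (column X: 3 ≤ 7)
  B vs C: [3 vs 7, 3 vs 2, 6 vs 7] → B does not strictly dominate C (column X: 3 ≤ 7)
  C vs A: [7 vs 7, 2 vs 6, 7 vs 2] → C does not strictly dominate A (column X: 7 ≤ 7)
  C vs B: [7 vs 3, 2 vs 3, 7 vs 6] → C does not strictly dominate B (column Y: 2 ≤ 3)
No single strategy strictly dominates all others → no strictly dominant strategy.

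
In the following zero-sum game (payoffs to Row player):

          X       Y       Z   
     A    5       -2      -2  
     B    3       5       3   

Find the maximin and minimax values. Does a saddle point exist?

Maximin = 3, Minimax = 3, Saddle: True

Work:
Row minimums: [-2, 3] → maximin = 3
Column maximums: [5, 5, 3] → minimax = 3
Saddle point exists! Game value = 3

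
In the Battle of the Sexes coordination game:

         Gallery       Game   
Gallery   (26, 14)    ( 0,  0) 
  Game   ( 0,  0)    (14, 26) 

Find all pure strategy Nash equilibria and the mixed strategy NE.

Pure NE: (Gallery, Gallery) and (Game, Game); Mixed NE: p = 0.65, q = 0.35

Work:
Check pure NE:
(Gallery, Gallery): (26, 14) - no unilateral deviation beneficial
(Game, Game): (14, 26) - no unilateral deviation beneficial
Mixed NE: P1 plays Gallery with p = 0.65, P2 plays Gallery with q = 0.35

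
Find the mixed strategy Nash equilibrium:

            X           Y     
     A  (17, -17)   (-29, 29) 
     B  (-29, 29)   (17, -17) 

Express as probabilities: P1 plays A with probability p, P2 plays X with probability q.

p = 0.5, q = 0.5

Work:
Find probabilities that make opponent indifferent:
P2 chooses q to make P1 indifferent between A and B
P1 chooses p to make P2 indifferent between X and Y
Mixed NE: P1 plays (A: 0.5, B: 0.5), P2 plays (X: 0.5, Y: 0.5)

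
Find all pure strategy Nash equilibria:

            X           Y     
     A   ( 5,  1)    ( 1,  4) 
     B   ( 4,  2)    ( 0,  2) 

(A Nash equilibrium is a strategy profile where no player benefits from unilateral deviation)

Nash equilibrium: (A, Y)

Work:
Best responses:
  P1 vs X: payoffs [5, 4] → best response A (payoff 5)
  P1 vs Y: payoffs [1, 0] → best response A (payoff 1)
  P2 vs A: payoffs [1, 4] → best response Y (payoff 4)
  P2 vs B: payoffs [2, 2] → best response X/Y (payoff 2)
Mutual best responses: (A,Y) → Nash equilibria.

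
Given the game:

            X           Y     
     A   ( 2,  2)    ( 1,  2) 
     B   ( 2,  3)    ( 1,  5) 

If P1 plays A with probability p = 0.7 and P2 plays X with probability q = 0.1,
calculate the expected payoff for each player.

E[P1] = 1.1, E[P2] = 2.84

Work:
E[P1] = p·q·π₁(A,X) + p·(1-q)·π₁(A,Y) + (1-p)·q·π₁(B,X) + (1-p)·(1-q)·π₁(B,Y)
= 0.7·0.1·2 + 0.7·0.9·1 + 0.3·0.1·2 + 0.3·0.9·1
= 1.1

E[P2] = 2.84 (similar calculation)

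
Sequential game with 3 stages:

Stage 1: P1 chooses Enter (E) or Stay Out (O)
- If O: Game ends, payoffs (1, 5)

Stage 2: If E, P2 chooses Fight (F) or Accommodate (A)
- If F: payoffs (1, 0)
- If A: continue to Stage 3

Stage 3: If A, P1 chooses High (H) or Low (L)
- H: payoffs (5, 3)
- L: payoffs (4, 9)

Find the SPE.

SPE: (E, A, H); Outcome (5, 3)

Work:
Stage 3: P1 chooses H (5 vs 4)
Stage 2: P2: F->0, A->3 (anticipating H). Choose A
Stage 1: P1: O->1, E->5 (anticipating A, H). Choose E
SPE path: E -> A -> H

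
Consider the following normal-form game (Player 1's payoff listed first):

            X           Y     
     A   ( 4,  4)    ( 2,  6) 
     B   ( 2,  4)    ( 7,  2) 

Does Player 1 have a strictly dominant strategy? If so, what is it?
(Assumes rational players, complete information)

No strictly dominant strategy exists for Player 1

Work:
A strategy strictly dominates another if it gives a strictly higher payoff against every opponent action. Compare each pair of P1's strategies column-by-column:
  A vs B: [4 vs 2, 2 vs 7] → A does not strictly dominate B (column Y: 2 ≤ 7)
  B vs A: [2 vs 4, 7 vs 2] → B does not strictly dominate A (column X: 2 ≤ 4)
No single strategy strictly dominates all others → no strictly dominant strategy.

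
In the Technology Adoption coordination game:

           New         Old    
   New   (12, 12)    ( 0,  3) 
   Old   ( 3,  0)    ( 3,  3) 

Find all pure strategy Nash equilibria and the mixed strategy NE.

Pure NE: (New, New) and (Old, Old); Mixed NE: p = 0.25, q = 0.25

Work:
Check pure NE:
(New, New): (12, 12) - no unilateral deviation beneficial
(Old, Old): (3, 3) - no unilateral deviation beneficial
Mixed NE: P1 plays New with p = 0.25, P2 plays New with q = 0.25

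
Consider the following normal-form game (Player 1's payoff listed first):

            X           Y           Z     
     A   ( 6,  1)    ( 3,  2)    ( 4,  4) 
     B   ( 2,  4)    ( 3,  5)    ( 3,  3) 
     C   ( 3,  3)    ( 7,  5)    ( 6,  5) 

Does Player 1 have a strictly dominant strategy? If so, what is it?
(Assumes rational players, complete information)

No strictly dominant strategy exists for Player 1

Work:
A strategy strictly dominates another if it gives a strictly higher payoff against every opponent action. Compare each pair of P1's strategies column-by-column:
  A vs B: [6 vs 2, 3 vs 3, 4 vs 3] → A does not strictly dominate B (column Y: 3 ≤ 3)
  A vs C: [6 vs 3, 3 vs 7, 4 vs 6] → A does not strictly dominate C (column Y: 3 ≤ 7)
  B vs A: [2 vs 6, 3 vs 3, 3 vs 4] → B does not strictly dominate A (column X: 2 ≤ 6)
  B vs C: [2 vs 3, 3 vs 7, 3 vs 6] → B does not strictly dominate C (column X: 2 ≤ 3)
  C vs A: [3 vs 6, 7 vs 3, 6 vs 4] → C does not strictly dominate A (column X: 3 ≤ 6)
  C vs B: [3 vs 2, 7 vs 3, 6 vs 3] → C strictly dominates B
No single strategy strictly dominates all others → no strictly dominant strategy.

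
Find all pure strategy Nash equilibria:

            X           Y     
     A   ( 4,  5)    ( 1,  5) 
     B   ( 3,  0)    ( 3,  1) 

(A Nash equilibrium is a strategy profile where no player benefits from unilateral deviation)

Nash equilibrium: (A, X), (B, Y)

Work:
Best responses:
  P1 vs X: payoffs [4, 3] → best response A (payoff 4)
  P1 vs Y: payoffs [1, 3] → best response B (payoff 3)
  P2 vs A: payoffs [5, 5] → best response X/Y (payoff 5)
  P2 vs B: payoffs [0, 1] → best response Y (payoff 1)
Mutual best responses: (A,X), (B,Y) → Nash equilibria.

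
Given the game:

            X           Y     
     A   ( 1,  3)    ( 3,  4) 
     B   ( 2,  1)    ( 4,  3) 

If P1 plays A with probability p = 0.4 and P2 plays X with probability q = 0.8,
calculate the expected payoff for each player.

E[P1] = 2.0, E[P2] = 2.12

Work:
E[P1] = p·q·π₁(A,X) + p·(1-q)·π₁(A,Y) + (1-p)·q·π₁(B,X) + (1-p)·(1-q)·π₁(B,Y)
= 0.4·0.8·1 + 0.4·0.2·3 + 0.6·0.8·2 + 0.6·0.2·4
= 2.0

E[P2] = 2.12 (similar calculation)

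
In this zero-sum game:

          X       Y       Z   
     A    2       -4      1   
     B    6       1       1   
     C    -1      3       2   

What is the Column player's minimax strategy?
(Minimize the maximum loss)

Column should play Z, value = 2

Work:
Column player minimizes Row's maximum payoff:
Column X: max payoff to Row = 6
Column Y: max payoff to Row = 3
Column Z: max payoff to Row = 2
Minimum is 2, achieved by column Z.
Minimax strategy: Z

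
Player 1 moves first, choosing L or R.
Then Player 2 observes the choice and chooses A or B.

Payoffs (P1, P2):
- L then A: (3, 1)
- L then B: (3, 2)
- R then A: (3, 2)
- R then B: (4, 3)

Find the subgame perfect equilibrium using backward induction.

P1 plays R, P2 plays B after L and B after R; Payoff (4, 3)

Work:
Backward induction:
After L: P2 chooses B → P1 gets 3
After R: P2 chooses B → P1 gets 4
P1 chooses R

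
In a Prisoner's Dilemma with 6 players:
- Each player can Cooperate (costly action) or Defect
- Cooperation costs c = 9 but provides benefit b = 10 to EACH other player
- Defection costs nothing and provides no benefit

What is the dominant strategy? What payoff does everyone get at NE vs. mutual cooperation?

Dominant: Defect; NE payoff = 0; Coop payoff = 41

Work:
Defect dominates (saves cost c = 9, benefit to others is external)
NE: All defect → everyone gets 0
If all cooperate: each receives (5)×10 - 9 = 41
Social dilemma: 41 > 0 but NE gives 0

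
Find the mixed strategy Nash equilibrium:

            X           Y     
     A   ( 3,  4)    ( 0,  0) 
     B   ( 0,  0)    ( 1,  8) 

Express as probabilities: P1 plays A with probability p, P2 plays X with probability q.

p = 0.6667, q = 0.25

Work:
Find probabilities that make opponent indifferent:
P2 chooses q to make P1 indifferent between A and B
P1 chooses p to make P2 indifferent between X and Y
Mixed NE: P1 plays (A: 0.6667, B: 0.3333), P2 plays (X: 0.25, Y: 0.75)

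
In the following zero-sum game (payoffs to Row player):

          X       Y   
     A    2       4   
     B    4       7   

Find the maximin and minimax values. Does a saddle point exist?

Maximin = 4, Minimax = 4, Saddle: True

Work:
Row minimums: [2, 4] → maximin = 4
Column maximums: [4, 7] → minimax = 4
Saddle point exists! Game value = 4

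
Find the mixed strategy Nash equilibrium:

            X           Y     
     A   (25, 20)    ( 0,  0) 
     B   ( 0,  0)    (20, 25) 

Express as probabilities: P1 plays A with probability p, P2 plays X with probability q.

p = 0.5556, q = 0.4444

Work:
Find probabilities that make opponent indifferent:
P2 chooses q to make P1 indifferent between A and B
P1 chooses p to make P2 indifferent between X and Y
Mixed NE: P1 plays (A: 0.5556, B: 0.4444), P2 plays (X: 0.4444, Y: 0.5556)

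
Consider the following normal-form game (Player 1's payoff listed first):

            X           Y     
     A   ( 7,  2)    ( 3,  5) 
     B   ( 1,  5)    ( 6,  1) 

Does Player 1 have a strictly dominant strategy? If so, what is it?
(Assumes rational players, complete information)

No strictly dominant strategy exists for Player 1

Work:
A strategy strictly dominates another if it gives a strictly higher payoff against every opponent action. Compare each pair of P1's strategies column-by-column:
  A vs B: [7 vs 1, 3 vs 6] → A does not strictly dominate B (column Y: 3 ≤ 6)
  B vs A: [1 vs 7, 6 vs 3] → B does not strictly dominate A (column X: 1 ≤ 7)
No single strategy strictly dominates all others → no strictly dominant strategy.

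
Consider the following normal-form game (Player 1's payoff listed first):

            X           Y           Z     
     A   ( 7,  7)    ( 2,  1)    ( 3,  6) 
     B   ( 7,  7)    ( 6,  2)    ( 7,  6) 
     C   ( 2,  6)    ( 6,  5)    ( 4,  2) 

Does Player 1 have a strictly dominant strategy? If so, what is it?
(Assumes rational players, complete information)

No strictly dominant strategy exists for Player 1

Work:
A strategy strictly dominates another if it gives a strictly higher payoff against every opponent action. Compare each pair of P1's strategies column-by-column:
  A vs B: [7 vs 7, 2 vs 6, 3 vs 7] → A does not strictly dominate B (column X: 7 ≤ 7)
  A vs C: [7 vs 2, 2 vs 6, 3 vs 4] → A does not strictly dominate C (column Y: 2 ≤ 6)
  B vs A: [7 vs 7, 6 vs 2, 7 vs 3] → B does not strictly dominate A (column X: 7 ≤ 7)
  B vs C: [7 vs 2, 6 vs 6, 7 vs 4] → B does not strictly dominate C (column Y: 6 ≤ 6)
  C vs A: [2 vs 7, 6 vs 2, 4 vs 3] → C does not strictly dominate A (column X: 2 ≤ 7)
  C vs B: [2 vs 7, 6 vs 6, 4 vs 7] → C does not strictly dominate B (column X: 2 ≤ 7)
No single strategy strictly dominates all others → no strictly dominant strategy.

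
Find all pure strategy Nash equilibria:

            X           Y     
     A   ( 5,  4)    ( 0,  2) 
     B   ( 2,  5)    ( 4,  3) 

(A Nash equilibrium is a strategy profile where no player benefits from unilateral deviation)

Nash equilibrium: (A, X)

Work:
Best responses:
  P1 vs X: payoffs [5, 2] → best response A (payoff 5)
  P1 vs Y: payoffs [0, 4] → best response B (payoff 4)
  P2 vs A: payoffs [4, 2] → best response X (payoff 4)
  P2 vs B: payoffs [5, 3] → best response X (payoff 5)
Mutual best responses: (A,X) → Nash equilibria.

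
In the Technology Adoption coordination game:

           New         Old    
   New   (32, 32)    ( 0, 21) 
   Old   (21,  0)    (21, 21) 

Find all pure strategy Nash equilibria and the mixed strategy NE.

Pure NE: (New, New) and (Old, Old); Mixed NE: p = 0.6562, q = 0.6562

Work:
Check pure NE:
(New, New): (32, 32) - no unilateral deviation beneficial
(Old, Old): (21, 21) - no unilateral deviation beneficial
Mixed NE: P1 plays New with p = 0.6562, P2 plays New with q = 0.6562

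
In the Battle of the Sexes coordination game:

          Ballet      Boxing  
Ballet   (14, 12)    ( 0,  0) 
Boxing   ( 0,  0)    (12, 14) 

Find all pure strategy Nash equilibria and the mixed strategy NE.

Pure NE: (Ballet, Ballet) and (Boxing, Boxing); Mixed NE: p = 0.5385, q = 0.4615

Work:
Check pure NE:
(Ballet, Ballet): (14, 12) - no unilateral deviation beneficial
(Boxing, Boxing): (12, 14) - no unilateral deviation beneficial
Mixed NE: P1 plays Ballet with p = 0.5385, P2 plays Ballet with q = 0.4615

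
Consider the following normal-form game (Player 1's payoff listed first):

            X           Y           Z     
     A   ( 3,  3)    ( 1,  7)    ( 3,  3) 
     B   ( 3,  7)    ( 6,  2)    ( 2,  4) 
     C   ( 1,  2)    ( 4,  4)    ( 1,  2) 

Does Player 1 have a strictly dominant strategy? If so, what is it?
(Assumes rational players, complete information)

No strictly dominant strategy exists for Player 1

Work:
A strategy strictly dominates another if it gives a strictly higher payoff against every opponent action. Compare each pair of P1's strategies column-by-column:
  A vs B: [3 vs 3, 1 vs 6, 3 vs 2] → A does not strictly dominate B (column X: 3 ≤ 3)
  A vs C: [3 vs 1, 1 vs 4, 3 vs 1] → A does not strictly dominate C (column Y: 1 ≤ 4)
  B vs A: [3 vs 3, 6 vs 1, 2 vs 3] → B does not strictly dominate A (column X: 3 ≤ 3)
  B vs C: [3 vs 1, 6 vs 4, 2 vs 1] → B strictly dominates C
  C vs A: [1 vs 3, 4 vs 1, 1 vs 3] → C does not strictly dominate A (column X: 1 ≤ 3)
  C vs B: [1 vs 3, 4 vs 6, 1 vs 2] → C does not strictly dominate B (column X: 1 ≤ 3)
No single strategy strictly dominates all others → no strictly dominant strategy.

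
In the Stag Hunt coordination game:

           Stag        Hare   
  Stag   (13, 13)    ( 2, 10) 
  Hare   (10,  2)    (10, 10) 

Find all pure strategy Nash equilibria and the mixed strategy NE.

Pure NE: (Stag, Stag) and (Hare, Hare); Mixed NE: p = 0.7273, q = 0.7273

Work:
Check pure NE:
(Stag, Stag): (13, 13) - no unilateral deviation beneficial
(Hare, Hare): (10, 10) - no unilateral deviation beneficial
Mixed NE: P1 plays Stag with p = 0.7273, P2 plays Stag with q = 0.7273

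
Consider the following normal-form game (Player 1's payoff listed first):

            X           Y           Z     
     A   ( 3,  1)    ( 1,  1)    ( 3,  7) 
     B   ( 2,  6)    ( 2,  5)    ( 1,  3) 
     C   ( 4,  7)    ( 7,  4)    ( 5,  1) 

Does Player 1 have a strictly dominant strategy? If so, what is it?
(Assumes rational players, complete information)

Yes, Player 1's strictly dominant strategy is C

Work:
A strategy strictly dominates another if it gives a strictly higher payoff against every opponent action. Compare each pair of P1's strategies column-by-column:
  A vs B: [3 vs 2, 1 vs 2, 3 vs 1] → A does not strictly dominate B (column Y: 1 ≤ 2)
  A vs C: [3 vs 4, 1 vs 7, 3 vs 5] → A does not strictly dominate C (column X: 3 ≤ 4)
  B vs A: [2 vs 3, 2 vs 1, 1 vs 3] → B does not strictly dominate A (column X: 2 ≤ 3)
  B vs C: [2 vs 4, 2 vs 7, 1 vs 5] → B does not strictly dominate C (column X: 2 ≤ 4)
  C vs A: [4 vs 3, 7 vs 1, 5 vs 3] → C strictly dominates A
  C vs B: [4 vs 2, 7 vs 2, 5 vs 1] → C strictly dominates B
C strictly dominates every other strategy → strictly dominant.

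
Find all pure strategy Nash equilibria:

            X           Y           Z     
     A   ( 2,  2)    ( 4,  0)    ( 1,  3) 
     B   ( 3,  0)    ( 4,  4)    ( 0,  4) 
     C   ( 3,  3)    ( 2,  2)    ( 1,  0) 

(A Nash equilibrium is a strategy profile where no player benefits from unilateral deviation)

Nash equilibrium: (A, Z), (B, Y), (C, X)

Work:
Best responses:
  P1 vs X: payoffs [2, 3, 3] → best response B/C (payoff 3)
  P1 vs Y: payoffs [4, 4, 2] → best response A/B (payoff 4)
  P1 vs Z: payoffs [1, 0, 1] → best response A/C (payoff 1)
  P2 vs A: payoffs [2, 0, 3] → best response Z (payoff 3)
  P2 vs B: payoffs [0, 4, 4] → best response Y/Z (payoff 4)
  P2 vs C: payoffs [3, 2, 0] → best response X (payoff 3)
Mutual best responses: (A,Z), (B,Y), (C,X) → Nash equilibria.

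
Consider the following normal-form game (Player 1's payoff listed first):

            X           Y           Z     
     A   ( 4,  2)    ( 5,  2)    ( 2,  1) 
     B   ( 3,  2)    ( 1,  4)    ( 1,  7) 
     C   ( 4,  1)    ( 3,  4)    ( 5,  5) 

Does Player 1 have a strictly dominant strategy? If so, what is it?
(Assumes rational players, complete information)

No strictly dominant strategy exists for Player 1

Work:
A strategy strictly dominates another if it gives a strictly higher payoff against every opponent action. Compare each pair of P1's strategies column-by-column:
  A vs B: [4 vs 3, 5 vs 1, 2 vs 1] → A strictly dominates B
  A vs C: [4 vs 4, 5 vs 3, 2 vs 5] → A does not strictly dominate C (column X: 4 ≤ 4)
  B vs A: [3 vs 4, 1 vs 5, 1 vs 2] → B does not strictly dominate A (column X: 3 ≤ 4)
  B vs C: [3 vs 4, 1 vs 3, 1 vs 5] → B does not strictly dominate C (column X: 3 ≤ 4)
  C vs A: [4 vs 4, 3 vs 5, 5 vs 2] → C does not strictly dominate A (column X: 4 ≤ 4)
  C vs B: [4 vs 3, 3 vs 1, 5 vs 1] → C strictly dominates B
No single strategy strictly dominates all others → no strictly dominant strategy.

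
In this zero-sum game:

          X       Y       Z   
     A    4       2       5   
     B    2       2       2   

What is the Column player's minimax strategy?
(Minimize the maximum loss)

Column should play Y, value = 2

Work:
Column player minimizes Row's maximum payoff:
Column X: max payoff to Row = 4
Column Y: max payoff to Row = 2
Column Z: max payoff to Row = 5
Minimum is 2, achieved by column Y.
Minimax strategy: Y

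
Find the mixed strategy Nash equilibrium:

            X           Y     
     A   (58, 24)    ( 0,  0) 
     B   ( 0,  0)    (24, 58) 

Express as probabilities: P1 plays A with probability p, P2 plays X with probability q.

p = 0.7073, q = 0.2927

Work:
Find probabilities that make opponent indifferent:
P2 chooses q to make P1 indifferent between A and B
P1 chooses p to make P2 indifferent between X and Y
Mixed NE: P1 plays (A: 0.7073, B: 0.2927), P2 plays (X: 0.2927, Y: 0.7073)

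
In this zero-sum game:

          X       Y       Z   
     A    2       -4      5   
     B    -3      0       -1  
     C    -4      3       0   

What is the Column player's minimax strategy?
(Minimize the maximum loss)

Column should play X, value = 2

Work:
Column player minimizes Row's maximum payoff:
Column X: max payoff to Row = 2
Column Y: max payoff to Row = 3
Column Z: max payoff to Row = 5
Minimum is 2, achieved by column X.
Minimax strategy: X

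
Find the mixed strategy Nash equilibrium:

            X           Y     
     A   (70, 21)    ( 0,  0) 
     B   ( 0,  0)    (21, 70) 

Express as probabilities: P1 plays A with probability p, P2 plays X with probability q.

p = 0.7692, q = 0.2308

Work:
Find probabilities that make opponent indifferent:
P2 chooses q to make P1 indifferent between A and B
P1 chooses p to make P2 indifferent between X and Y
Mixed NE: P1 plays (A: 0.7692, B: 0.2308), P2 plays (X: 0.2308, Y: 0.7692)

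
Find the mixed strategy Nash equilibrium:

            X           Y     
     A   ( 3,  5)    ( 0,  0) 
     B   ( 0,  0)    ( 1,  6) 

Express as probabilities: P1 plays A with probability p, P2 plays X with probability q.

p = 0.5455, q = 0.25

Work:
Find probabilities that make opponent indifferent:
P2 chooses q to make P1 indifferent between A and B
P1 chooses p to make P2 indifferent between X and Y
Mixed NE: P1 plays (A: 0.5455, B: 0.4545), P2 plays (X: 0.25, Y: 0.75)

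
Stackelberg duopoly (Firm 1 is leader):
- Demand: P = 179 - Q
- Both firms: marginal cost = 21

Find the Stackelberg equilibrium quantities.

q₁* (leader) = 79.0, q₂* (follower) = 39.5

Work:
Follower's reaction: q₂ = (a - c - q₁)/2
Leader substitutes: π₁ = q₁·(a - q₁ - (a-c-q₁)/2 - c)
FOC: q₁* = (179 - 21)/2 = 79.00
Then: q₂* = (179 - 21 - 79.0)/2 = 39.50
Leader has first-mover advantage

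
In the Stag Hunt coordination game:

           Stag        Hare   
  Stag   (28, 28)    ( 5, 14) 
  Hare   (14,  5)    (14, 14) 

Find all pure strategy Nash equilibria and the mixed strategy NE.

Pure NE: (Stag, Stag) and (Hare, Hare); Mixed NE: p = 0.3913, q = 0.3913

Work:
Check pure NE:
(Stag, Stag): (28, 28) - no unilateral deviation beneficial
(Hare, Hare): (14, 14) - no unilateral deviation beneficial
Mixed NE: P1 plays Stag with p = 0.3913, P2 plays Stag with q = 0.3913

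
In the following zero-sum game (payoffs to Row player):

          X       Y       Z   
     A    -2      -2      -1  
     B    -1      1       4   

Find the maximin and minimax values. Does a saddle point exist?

Maximin = -1, Minimax = -1, Saddle: True

Work:
Row minimums: [-2, -1] → maximin = -1
Column maximums: [-1, 1, 4] → minimax = -1
Saddle point exists! Game value = -1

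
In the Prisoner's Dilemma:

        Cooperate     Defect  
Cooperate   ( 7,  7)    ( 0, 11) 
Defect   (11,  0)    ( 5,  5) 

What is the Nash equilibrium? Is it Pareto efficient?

(Defect, Defect) is NE; not Pareto efficient

Work:
Defect dominates Cooperate for both players:
If P2 cooperates: Defect (11) > Cooperate (7)
If P2 defects: Defect (5) > Cooperate (0)
NE: (Defect, Defect) with payoff (5, 5)
But (Cooperate, Cooperate) = (7, 7) Pareto dominates (5, 5)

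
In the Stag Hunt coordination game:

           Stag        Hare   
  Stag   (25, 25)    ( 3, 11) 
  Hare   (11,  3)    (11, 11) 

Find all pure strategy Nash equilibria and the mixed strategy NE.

Pure NE: (Stag, Stag) and (Hare, Hare); Mixed NE: p = 0.3636, q = 0.3636

Work:
Check pure NE:
(Stag, Stag): (25, 25) - no unilateral deviation beneficial
(Hare, Hare): (11, 11) - no unilateral deviation beneficial
Mixed NE: P1 plays Stag with p = 0.3636, P2 plays Stag with q = 0.3636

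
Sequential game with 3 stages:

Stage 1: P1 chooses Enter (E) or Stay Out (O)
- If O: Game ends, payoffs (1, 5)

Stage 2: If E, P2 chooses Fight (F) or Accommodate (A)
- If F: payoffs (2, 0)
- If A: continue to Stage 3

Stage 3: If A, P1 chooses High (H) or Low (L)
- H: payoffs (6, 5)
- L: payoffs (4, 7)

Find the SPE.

SPE: (E, A, H); Outcome (6, 5)

Work:
Stage 3: P1 chooses H (6 vs 4)
Stage 2: P2: F->0, A->5 (anticipating H). Choose A
Stage 1: P1: O->1, E->6 (anticipating A, H). Choose E
SPE path: E -> A -> H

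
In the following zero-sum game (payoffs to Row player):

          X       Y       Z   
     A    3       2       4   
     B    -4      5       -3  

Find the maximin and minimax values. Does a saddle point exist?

Maximin = 2, Minimax = 3, Saddle: False

Work:
Row minimums: [2, -4] → maximin = 2
Column maximums: [3, 5, 4] → minimax = 3
No saddle point (maximin ≠ minimax). Mixed strategy needed.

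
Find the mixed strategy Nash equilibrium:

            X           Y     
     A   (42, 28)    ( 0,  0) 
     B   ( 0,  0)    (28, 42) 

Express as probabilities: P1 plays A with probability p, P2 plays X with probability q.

p = 0.6, q = 0.4

Work:
Find probabilities that make opponent indifferent:
P2 chooses q to make P1 indifferent between A and B
P1 chooses p to make P2 indifferent between X and Y
Mixed NE: P1 plays (A: 0.6, B: 0.4), P2 plays (X: 0.4, Y: 0.6)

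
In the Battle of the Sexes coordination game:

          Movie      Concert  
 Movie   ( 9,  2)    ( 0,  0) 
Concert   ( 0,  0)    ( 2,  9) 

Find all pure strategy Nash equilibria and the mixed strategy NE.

Pure NE: (Movie, Movie) and (Concert, Concert); Mixed NE: p = 0.8182, q = 0.1818

Work:
Check pure NE:
(Movie, Movie): (9, 2) - no unilateral deviation beneficial
(Concert, Concert): (2, 9) - no unilateral deviation beneficial
Mixed NE: P1 plays Movie with p = 0.8182, P2 plays Movie with q = 0.1818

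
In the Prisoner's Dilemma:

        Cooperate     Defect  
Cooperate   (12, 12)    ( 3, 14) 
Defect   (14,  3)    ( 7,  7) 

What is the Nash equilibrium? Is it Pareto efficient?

(Defect, Defect) is NE; not Pareto efficient

Work:
Defect dominates Cooperate for both players:
If P2 cooperates: Defect (14) > Cooperate (12)
If P2 defects: Defect (7) > Cooperate (3)
NE: (Defect, Defect) with payoff (7, 7)
But (Cooperate, Cooperate) = (12, 12) Pareto dominates (7, 7)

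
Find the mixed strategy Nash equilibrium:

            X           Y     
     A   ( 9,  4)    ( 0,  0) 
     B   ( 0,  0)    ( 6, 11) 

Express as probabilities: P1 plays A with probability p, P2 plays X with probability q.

p = 0.7333, q = 0.4

Work:
Find probabilities that make opponent indifferent:
P2 chooses q to make P1 indifferent between A and B
P1 chooses p to make P2 indifferent between X and Y
Mixed NE: P1 plays (A: 0.7333, B: 0.2667), P2 plays (X: 0.4, Y: 0.6)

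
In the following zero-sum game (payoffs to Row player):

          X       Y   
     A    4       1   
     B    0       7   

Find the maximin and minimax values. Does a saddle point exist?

Maximin = 1, Minimax = 4, Saddle: False

Work:
Row minimums: [1, 0] → maximin = 1
Column maximums: [4, 7] → minimax = 4
No saddle point (maximin ≠ minimax). Mixed strategy needed.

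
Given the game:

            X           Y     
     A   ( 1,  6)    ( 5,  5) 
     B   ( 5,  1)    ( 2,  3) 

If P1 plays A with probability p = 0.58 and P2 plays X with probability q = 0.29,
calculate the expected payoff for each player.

E[P1] = 3.4326, E[P2] = 4.0846

Work:
E[P1] = p·q·π₁(A,X) + p·(1-q)·π₁(A,Y) + (1-p)·q·π₁(B,X) + (1-p)·(1-q)·π₁(B,Y)
= 0.58·0.29·1 + 0.58·0.71·5 + 0.42·0.29·5 + 0.42·0.71·2
= 3.4326

E[P2] = 4.0846 (similar calculation)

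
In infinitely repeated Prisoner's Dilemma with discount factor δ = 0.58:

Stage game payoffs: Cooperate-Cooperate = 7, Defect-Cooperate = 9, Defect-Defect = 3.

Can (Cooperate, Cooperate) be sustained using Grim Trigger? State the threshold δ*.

δ* = 0.3333; since δ = 0.58 ≥ 0.3333, cooperation can be sustained

Work:
For Grim Trigger:
Cooperate forever: 7/(1-δ)
Defect then punished: 9 + 3·δ/(1-δ)
Need: 7/(1-δ) ≥ 9 + 3·δ/(1-δ)
Solving: δ ≥ (T-R)/(T-P) = (9-7)/(9-3) = 0.3333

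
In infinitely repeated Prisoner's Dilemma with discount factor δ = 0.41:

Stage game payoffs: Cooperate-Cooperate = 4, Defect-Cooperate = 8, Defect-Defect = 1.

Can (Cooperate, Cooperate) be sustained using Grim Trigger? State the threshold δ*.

δ* = 0.5714; since δ = 0.41 < 0.5714, cooperation cannot be sustained

Work:
For Grim Trigger:
Cooperate forever: 4/(1-δ)
Defect then punished: 8 + 1·δ/(1-δ)
Need: 4/(1-δ) ≥ 8 + 1·δ/(1-δ)
Solving: δ ≥ (T-R)/(T-P) = (8-4)/(8-1) = 0.5714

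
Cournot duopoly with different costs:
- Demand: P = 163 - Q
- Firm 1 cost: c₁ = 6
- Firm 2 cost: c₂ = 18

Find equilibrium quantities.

q₁* = 56.33, q₂* = 44.33

Work:
Reaction: q₁ = (163 - 6 - q₂)/2
Reaction: q₂ = (163 - 18 - q₁)/2
Solve simultaneously:
q₁* = (163 - 2×6 + 18)/3 = 56.33
q₂* = (163 - 2×18 + 6)/3 = 44.33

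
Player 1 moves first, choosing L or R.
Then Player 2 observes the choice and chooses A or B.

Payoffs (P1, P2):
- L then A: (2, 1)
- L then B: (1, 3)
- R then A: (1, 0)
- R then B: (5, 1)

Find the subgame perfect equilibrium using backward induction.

P1 plays R, P2 plays B after L and B after R; Payoff (5, 1)

Work:
Backward induction:
After L: P2 chooses B → P1 gets 1
After R: P2 chooses B → P1 gets 5
P1 chooses R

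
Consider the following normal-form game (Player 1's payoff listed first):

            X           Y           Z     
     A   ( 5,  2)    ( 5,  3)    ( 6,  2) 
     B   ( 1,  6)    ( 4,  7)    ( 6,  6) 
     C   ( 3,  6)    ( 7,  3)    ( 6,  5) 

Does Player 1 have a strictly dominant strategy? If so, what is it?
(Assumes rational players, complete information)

No strictly dominant strategy exists for Player 1

Work:
A strategy strictly dominates another if it gives a strictly higher payoff against every opponent action. Compare each pair of P1's strategies column-by-column:
  A vs B: [5 vs 1, 5 vs 4, 6 vs 6] → A does not strictly dominate B (column Z: 6 ≤ 6)
  A vs C: [5 vs 3, 5 vs 7, 6 vs 6] → A does not strictly dominate C (column Y: 5 ≤ 7)
  B vs A: [1 vs 5, 4 vs 5, 6 vs 6] → B does not strictly dominate A (column X: 1 ≤ 5)
  B vs C: [1 vs 3, 4 vs 7, 6 vs 6] → B does not strictly dominate C (column X: 1 ≤ 3)
  C vs A: [3 vs 5, 7 vs 5, 6 vs 6] → C does not strictly dominate A (column X: 3 ≤ 5)
  C vs B: [3 vs 1, 7 vs 4, 6 vs 6] → C does not strictly dominate B (column Z: 6 ≤ 6)
No single strategy strictly dominates all others → no strictly dominant strategy.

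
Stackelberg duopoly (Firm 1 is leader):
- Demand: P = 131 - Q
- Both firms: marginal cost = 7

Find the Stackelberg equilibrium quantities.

q₁* (leader) = 62.0, q₂* (follower) = 31.0

Work:
Follower's reaction: q₂ = (a - c - q₁)/2
Leader substitutes: π₁ = q₁·(a - q₁ - (a-c-q₁)/2 - c)
FOC: q₁* = (131 - 7)/2 = 62.00
Then: q₂* = (131 - 7 - 62.0)/2 = 31.00
Leader has first-mover advantage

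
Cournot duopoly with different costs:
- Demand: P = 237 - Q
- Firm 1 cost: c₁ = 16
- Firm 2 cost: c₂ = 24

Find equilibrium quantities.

q₁* = 76.33, q₂* = 68.33

Work:
Reaction: q₁ = (237 - 16 - q₂)/2
Reaction: q₂ = (237 - 24 - q₁)/2
Solve simultaneously:
q₁* = (237 - 2×16 + 24)/3 = 76.33
q₂* = (237 - 2×24 + 16)/3 = 68.33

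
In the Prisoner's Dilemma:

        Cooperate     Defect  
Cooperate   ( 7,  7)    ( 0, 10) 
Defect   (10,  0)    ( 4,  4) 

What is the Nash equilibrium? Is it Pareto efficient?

(Defect, Defect) is NE; not Pareto efficient

Work:
Defect dominates Cooperate for both players:
If P2 cooperates: Defect (10) > Cooperate (7)
If P2 defects: Defect (4) > Cooperate (0)
NE: (Defect, Defect) with payoff (4, 4)
But (Cooperate, Cooperate) = (7, 7) Pareto dominates (4, 4)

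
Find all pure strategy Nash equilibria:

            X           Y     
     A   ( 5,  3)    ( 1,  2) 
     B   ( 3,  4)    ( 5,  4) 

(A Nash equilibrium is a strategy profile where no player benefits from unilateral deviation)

Nash equilibrium: (A, X), (B, Y)

Work:
Best responses:
  P1 vs X: payoffs [5, 3] → best response A (payoff 5)
  P1 vs Y: payoffs [1, 5] → best response B (payoff 5)
  P2 vs A: payoffs [3, 2] → best response X (payoff 3)
  P2 vs B: payoffs [4, 4] → best response X/Y (payoff 4)
Mutual best responses: (A,X), (B,Y) → Nash equilibria.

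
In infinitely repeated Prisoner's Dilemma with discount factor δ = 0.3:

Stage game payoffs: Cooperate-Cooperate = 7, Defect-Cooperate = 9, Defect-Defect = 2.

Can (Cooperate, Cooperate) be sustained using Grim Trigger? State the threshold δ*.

δ* = 0.2857; since δ = 0.3 ≥ 0.2857, cooperation can be sustained

Work:
For Grim Trigger:
Cooperate forever: 7/(1-δ)
Defect then punished: 9 + 2·δ/(1-δ)
Need: 7/(1-δ) ≥ 9 + 2·δ/(1-δ)
Solving: δ ≥ (T-R)/(T-P) = (9-7)/(9-2) = 0.2857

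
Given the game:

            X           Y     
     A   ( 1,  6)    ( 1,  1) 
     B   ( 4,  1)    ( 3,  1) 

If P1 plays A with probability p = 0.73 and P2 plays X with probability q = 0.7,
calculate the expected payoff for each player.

E[P1] = 1.729, E[P2] = 3.555

Work:
E[P1] = p·q·π₁(A,X) + p·(1-q)·π₁(A,Y) + (1-p)·q·π₁(B,X) + (1-p)·(1-q)·π₁(B,Y)
= 0.73·0.7·1 + 0.73·0.3·1 + 0.27·0.7·4 + 0.27·0.3·3
= 1.729

E[P2] = 3.555 (similar calculation)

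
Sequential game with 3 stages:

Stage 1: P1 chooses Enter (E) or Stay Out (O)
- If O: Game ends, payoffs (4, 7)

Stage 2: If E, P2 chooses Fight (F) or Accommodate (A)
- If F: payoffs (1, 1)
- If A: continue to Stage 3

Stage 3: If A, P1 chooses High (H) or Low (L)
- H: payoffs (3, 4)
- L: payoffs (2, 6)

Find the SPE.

SPE: (O, A, H); Outcome (4, 7)

Work:
Stage 3: P1 chooses H (3 vs 2)
Stage 2: P2: F->1, A->4 (anticipating H). Choose A
Stage 1: P1: O->4, E->3 (anticipating A, H). Choose O
SPE path: O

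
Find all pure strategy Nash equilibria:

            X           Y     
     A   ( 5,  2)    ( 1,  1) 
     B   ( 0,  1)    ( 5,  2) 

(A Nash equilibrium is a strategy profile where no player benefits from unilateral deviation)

Nash equilibrium: (A, X), (B, Y)

Work:
Best responses:
  P1 vs X: payoffs [5, 0] → best response A (payoff 5)
  P1 vs Y: payoffs [1, 5] → best response B (payoff 5)
  P2 vs A: payoffs [2, 1] → best response X (payoff 2)
  P2 vs B: payoffs [1, 2] → best response Y (payoff 2)
Mutual best responses: (A,X), (B,Y) → Nash equilibria.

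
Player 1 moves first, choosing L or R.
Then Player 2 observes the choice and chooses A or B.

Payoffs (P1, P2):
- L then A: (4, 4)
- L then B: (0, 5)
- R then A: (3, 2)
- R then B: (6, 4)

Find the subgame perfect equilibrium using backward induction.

P1 plays R, P2 plays B after L and B after R; Payoff (6, 4)

Work:
Backward induction:
After L: P2 chooses B → P1 gets 0
After R: P2 chooses B → P1 gets 6
P1 chooses R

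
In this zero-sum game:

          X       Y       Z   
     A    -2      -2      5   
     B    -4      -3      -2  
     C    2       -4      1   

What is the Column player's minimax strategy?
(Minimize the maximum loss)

Column should play Y, value = -2

Work:
Column player minimizes Row's maximum payoff:
Column X: max payoff to Row = 2
Column Y: max payoff to Row = -2
Column Z: max payoff to Row = 5
Minimum is -2, achieved by column Y.
Minimax strategy: Y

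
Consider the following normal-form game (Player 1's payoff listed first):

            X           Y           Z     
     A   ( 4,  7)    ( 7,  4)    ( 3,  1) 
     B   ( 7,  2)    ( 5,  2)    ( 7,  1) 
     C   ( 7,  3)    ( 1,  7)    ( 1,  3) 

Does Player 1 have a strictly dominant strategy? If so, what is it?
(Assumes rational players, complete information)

No strictly dominant strategy exists for Player 1

Work:
A strategy strictly dominates another if it gives a strictly higher payoff against every opponent action. Compare each pair of P1's strategies column-by-column:
  A vs B: [4 vs 7, 7 vs 5, 3 vs 7] → A does not strictly dominate B (column X: 4 ≤ 7)
  A vs C: [4 vs 7, 7 vs 1, 3 vs 1] → A does not strictly dominate C (column X: 4 ≤ 7)
  B vs A: [7 vs 4, 5 vs 7, 7 vs 3] → B does not strictly dominate A (column Y: 5 ≤ 7)
  B vs C: [7 vs 7, 5 vs 1, 7 vs 1] → B does not strictly dominate C (column X: 7 ≤ 7)
  C vs A: [7 vs 4, 1 vs 7, 1 vs 3] → C does not strictly dominate A (column Y: 1 ≤ 7)
  C vs B: [7 vs 7, 1 vs 5, 1 vs 7] → C does not strictly dominate B (column X: 7 ≤ 7)
No single strategy strictly dominates all others → no strictly dominant strategy.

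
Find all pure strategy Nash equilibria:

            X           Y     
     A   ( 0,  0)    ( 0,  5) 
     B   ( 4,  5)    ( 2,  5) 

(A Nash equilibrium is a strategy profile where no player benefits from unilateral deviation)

Nash equilibrium: (B, X), (B, Y)

Work:
Best responses:
  P1 vs X: payoffs [0, 4] → best response B (payoff 4)
  P1 vs Y: payoffs [0, 2] → best response B (payoff 2)
  P2 vs A: payoffs [0, 5] → best response Y (payoff 5)
  P2 vs B: payoffs [5, 5] → best response X/Y (payoff 5)
Mutual best responses: (B,X), (B,Y) → Nash equilibria.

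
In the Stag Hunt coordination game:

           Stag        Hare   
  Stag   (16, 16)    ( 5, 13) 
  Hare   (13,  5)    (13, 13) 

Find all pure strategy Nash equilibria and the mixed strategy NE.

Pure NE: (Stag, Stag) and (Hare, Hare); Mixed NE: p = 0.7273, q = 0.7273

Work:
Check pure NE:
(Stag, Stag): (16, 16) - no unilateral deviation beneficial
(Hare, Hare): (13, 13) - no unilateral deviation beneficial
Mixed NE: P1 plays Stag with p = 0.7273, P2 plays Stag with q = 0.7273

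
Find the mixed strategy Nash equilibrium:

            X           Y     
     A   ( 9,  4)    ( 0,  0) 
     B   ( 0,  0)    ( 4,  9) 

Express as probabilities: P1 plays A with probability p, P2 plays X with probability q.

p = 0.6923, q = 0.3077

Work:
Find probabilities that make opponent indifferent:
P2 chooses q to make P1 indifferent between A and B
P1 chooses p to make P2 indifferent between X and Y
Mixed NE: P1 plays (A: 0.6923, B: 0.3077), P2 plays (X: 0.3077, Y: 0.6923)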